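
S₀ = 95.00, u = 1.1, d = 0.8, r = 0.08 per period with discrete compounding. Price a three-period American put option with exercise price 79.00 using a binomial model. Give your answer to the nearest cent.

Risk-neutral probability p = (1 + 0.08 − 0.8)/(1.1 − 0.8) = 0.2800/0.3000 = 0.9333
Terminal stock prices: S_uuu = 126.4, S_uud = 91.96, S_udd = 66.88, S_ddd = 48.64
Terminal payoffs (K − S): max(-47.45, 0) = 0, max(-12.96, 0) = 0, max(12.12, 0) = 12.12, max(30.36, 0) = 30.36
Node uu (S = 115): continuation = 1/1.08·[0.9333·0.0000 + 0.0667·0.0000] = 0.0000; exercise value = 0.0000 ≤ continuation, so V_uu = 0.0000
Node ud (S = 83.6): continuation = 1/1.08·[0.9333·0.0000 + 0.0667·12.1200] = 0.7481; exercise value = 0.0000 ≤ continuation, so V_ud = 0.7481
Node dd (S = 60.8): continuation = 1/1.08·[0.9333·12.1200 + 0.0667·30.3600] = 12.3481; exercise value = 18.2000 > continuation, so V_dd = 18.2000 (exercise)
Node u (S = 104.5): continuation = 1/1.08·[0.9333·0.0000 + 0.0667·0.7481] = 0.0462; exercise value = 0.0000 ≤ continuation, so V_u = 0.0462
Node d (S = 76): continuation = 1/1.08·[0.9333·0.7481 + 0.0667·18.2000] = 1.7700; exercise value = 3.0000 > continuation, so V_d = 3.0000 (exercise)
Node 0 (S = 95): continuation = 1/1.08·[0.9333·0.0462 + 0.0667·3.0000] = 0.2251; exercise value = 0.0000 ≤ continuation, so V_0 = 0.2251

0.23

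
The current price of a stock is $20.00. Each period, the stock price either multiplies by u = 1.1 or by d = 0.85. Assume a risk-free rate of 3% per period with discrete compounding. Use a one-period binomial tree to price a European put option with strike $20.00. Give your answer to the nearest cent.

Risk-neutral probability p = (1 + 0.03 − 0.85)/(1.1 − 0.85) = 0.1800/0.2500 = 0.7200
Terminal stock prices: S_u = 22, S_d = 17
Terminal payoffs (K − S): max(-2, 0) = 0, max(3, 0) = 3
Node 0 (S = 20): V_0 = 1/1.03·[0.7200·0.0000 + 0.2800·3.0000] = 0.8155

$0.82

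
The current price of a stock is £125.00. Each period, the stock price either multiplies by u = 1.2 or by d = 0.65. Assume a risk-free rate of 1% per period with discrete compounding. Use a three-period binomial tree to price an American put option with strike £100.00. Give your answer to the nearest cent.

Risk-neutral probability p = (1 + 0.01 − 0.65)/(1.2 − 0.65) = 0.3600/0.5500 = 0.6545
Terminal stock prices: S_uuu = 216, S_uud = 117, S_udd = 63.38, S_ddd = 34.33
Terminal payoffs (K − S): max(-116, 0) = 0, max(-17, 0) = 0, max(36.62, 0) = 36.62, max(65.67, 0) = 65.67
Node uu (S = 180): continuation = 1/1.01·[0.6545·0.0000 + 0.3455·0.0000] = 0.0000; exercise value = 0.0000 ≤ continuation, so V_uu = 0.0000
Node ud (S = 97.5): continuation = 1/1.01·[0.6545·0.0000 + 0.3455·36.6250] = 12.5270; exercise value = 2.5000 ≤ continuation, so V_ud = 12.5270
Node dd (S = 52.81): continuation = 1/1.01·[0.6545·36.6250 + 0.3455·65.6719] = 46.1974; exercise value = 47.1875 > continuation, so V_dd = 47.1875 (exercise)
Node u (S = 150): continuation = 1/1.01·[0.6545·0.0000 + 0.3455·12.5270] = 4.2847; exercise value = 0.0000 ≤ continuation, so V_u = 4.2847
Node d (S = 81.25): continuation = 1/1.01·[0.6545·12.5270 + 0.3455·47.1875] = 24.2580; exercise value = 18.7500 ≤ continuation, so V_d = 24.2580
Node 0 (S = 125): continuation = 1/1.01·[0.6545·4.2847 + 0.3455·24.2580] = 11.0738; exercise value = 0.0000 ≤ continuation, so V_0 = 11.0738

£11.07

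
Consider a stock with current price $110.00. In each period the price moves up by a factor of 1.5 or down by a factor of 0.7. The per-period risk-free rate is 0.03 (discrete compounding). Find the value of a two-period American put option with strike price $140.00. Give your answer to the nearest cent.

$41.53

Risk-neutral probability p = (1 + 0.03 − 0.7)/(1.5 − 0.7) = 0.3300/0.8000 = 0.4125
Terminal stock prices: S_uu = 247.5, S_ud = 115.5, S_dd = 53.9
Terminal payoffs (K − S): max(-107.5, 0) = 0, max(24.5, 0) = 24.5, max(86.1, 0) = 86.1
Node u (S = 165): continuation = 1/1.03·[0.4125·0.0000 + 0.5875·24.5000] = 13.9745; exercise value = 0.0000 ≤ continuation, so V_u = 13.9745
Node d (S = 77): continuation = 1/1.03·[0.4125·24.5000 + 0.5875·86.1000] = 58.9223; exercise value = 63.0000 > continuation, so V_d = 63.0000 (exercise)
Node 0 (S = 110): continuation = 1/1.03·[0.4125·13.9745 + 0.5875·63.0000] = 41.5311; exercise value = 30.0000 ≤ continuation, so V_0 = 41.5311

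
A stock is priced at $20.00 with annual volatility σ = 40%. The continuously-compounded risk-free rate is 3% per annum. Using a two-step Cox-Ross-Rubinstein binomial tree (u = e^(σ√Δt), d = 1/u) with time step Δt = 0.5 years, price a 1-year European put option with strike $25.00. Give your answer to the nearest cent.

$6.32

CRR parameters: u = e^(σ√Δt) = e^(0.4·√0.5) = 1.3269, d = 1/u = 0.7536
Per-period rate: rΔt = 0.03·0.5 = 0.015, so R = e^0.015 = 1.0151
Risk-neutral probability p = (e^0.015 − 0.7536)/(1.3269 − 0.7536) = 0.2615/0.5733 = 0.4561
Terminal stock prices: S_uu = 35.21, S_ud = 20, S_dd = 11.36
Terminal payoffs (K − S): max(-10.21, 0) = 0, max(5, 0) = 5, max(13.64, 0) = 13.64
Node u (S = 26.54): V_u = e^(−0.015)·[0.4561·0.0000 + 0.5439·5.0000] = 2.6789
Node d (S = 15.07): V_d = e^(−0.015)·[0.4561·5.0000 + 0.5439·13.6406] = 9.5550
Node 0 (S = 20): V_0 = e^(−0.015)·[0.4561·2.6789 + 0.5439·9.5550] = 6.3231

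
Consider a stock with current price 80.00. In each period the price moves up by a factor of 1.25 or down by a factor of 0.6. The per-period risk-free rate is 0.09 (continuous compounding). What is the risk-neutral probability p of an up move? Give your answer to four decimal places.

Risk-neutral probability p = (e^0.09 − 0.6)/(1.25 − 0.6) = 0.4942/0.6500 = 0.7603

p = 0.7603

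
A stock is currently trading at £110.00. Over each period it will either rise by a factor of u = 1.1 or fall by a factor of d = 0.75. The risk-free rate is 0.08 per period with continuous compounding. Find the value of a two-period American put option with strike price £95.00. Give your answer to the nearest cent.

Risk-neutral probability p = (e^0.08 − 0.75)/(1.1 − 0.75) = 0.3333/0.3500 = 0.9522
Terminal stock prices: S_uu = 133.1, S_ud = 90.75, S_dd = 61.88
Terminal payoffs (K − S): max(-38.1, 0) = 0, max(4.25, 0) = 4.25, max(33.12, 0) = 33.12
Node u (S = 121): continuation = e^(−0.08)·[0.9522·0.0000 + 0.0478·4.2500] = 0.1873; exercise value = 0.0000 ≤ continuation, so V_u = 0.1873
Node d (S = 82.5): continuation = e^(−0.08)·[0.9522·4.2500 + 0.0478·33.1250] = 5.1961; exercise value = 12.5000 > continuation, so V_d = 12.5000 (exercise)
Node 0 (S = 110): continuation = e^(−0.08)·[0.9522·0.1873 + 0.0478·12.5000] = 0.7157; exercise value = 0.0000 ≤ continuation, so V_0 = 0.7157

£0.72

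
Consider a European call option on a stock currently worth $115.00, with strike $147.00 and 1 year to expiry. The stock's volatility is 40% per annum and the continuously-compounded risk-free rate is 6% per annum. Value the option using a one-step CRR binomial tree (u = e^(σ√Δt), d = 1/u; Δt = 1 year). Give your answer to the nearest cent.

$11.02

CRR parameters: u = e^(σ√Δt) = e^(0.4·√1) = 1.4918, d = 1/u = 0.6703
Per-period rate: rΔt = 0.06·1 = 0.06, so R = e^0.06 = 1.0618
Risk-neutral probability p = (e^0.06 − 0.6703)/(1.4918 − 0.6703) = 0.3915/0.8215 = 0.4766
Terminal stock prices: S_u = 171.6, S_d = 77.09
Terminal payoffs (S − K): max(24.56, 0) = 24.56, max(-69.91, 0) = 0
Node 0 (S = 115): V_0 = e^(−0.06)·[0.4766·24.5598 + 0.5234·0.0000] = 11.0232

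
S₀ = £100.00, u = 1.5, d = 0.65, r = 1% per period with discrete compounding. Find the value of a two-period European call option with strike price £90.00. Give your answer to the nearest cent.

Risk-neutral probability p = (1 + 0.01 − 0.65)/(1.5 − 0.65) = 0.3600/0.8500 = 0.4235
Terminal stock prices: S_uu = 225, S_ud = 97.5, S_dd = 42.25
Terminal payoffs (S − K): max(135, 0) = 135, max(7.5, 0) = 7.5, max(-47.75, 0) = 0
Node u (S = 150): V_u = 1/1.01·[0.4235·135.0000 + 0.5765·7.5000] = 60.8911
Node d (S = 65): V_d = 1/1.01·[0.4235·7.5000 + 0.5765·0.0000] = 3.1450
Node 0 (S = 100): V_0 = 1/1.01·[0.4235·60.8911 + 0.5765·3.1450] = 27.3289

£27.33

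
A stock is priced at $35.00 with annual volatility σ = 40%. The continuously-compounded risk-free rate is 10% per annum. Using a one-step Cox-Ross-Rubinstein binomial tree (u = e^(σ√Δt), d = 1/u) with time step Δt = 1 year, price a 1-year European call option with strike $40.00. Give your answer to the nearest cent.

$5.85

CRR parameters: u = e^(σ√Δt) = e^(0.4·√1) = 1.4918, d = 1/u = 0.6703
Per-period rate: rΔt = 0.1·1 = 0.1, so R = e^0.1 = 1.1052
Risk-neutral probability p = (e^0.1 − 0.6703)/(1.4918 − 0.6703) = 0.4349/0.8215 = 0.5293
Terminal stock prices: S_u = 52.21, S_d = 23.46
Terminal payoffs (S − K): max(12.21, 0) = 12.21, max(-16.54, 0) = 0
Node 0 (S = 35): V_0 = e^(−0.1)·[0.5293·12.2139 + 0.4707·0.0000] = 5.8500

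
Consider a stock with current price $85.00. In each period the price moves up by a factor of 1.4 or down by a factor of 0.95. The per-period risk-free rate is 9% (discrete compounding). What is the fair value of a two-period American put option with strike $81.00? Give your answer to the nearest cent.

Risk-neutral probability p = (1 + 0.09 − 0.95)/(1.4 − 0.95) = 0.1400/0.4500 = 0.3111
Terminal stock prices: S_uu = 166.6, S_ud = 113, S_dd = 76.71
Terminal payoffs (K − S): max(-85.6, 0) = 0, max(-32.05, 0) = 0, max(4.288, 0) = 4.288
Node u (S = 119): continuation = 1/1.09·[0.3111·0.0000 + 0.6889·0.0000] = 0.0000; exercise value = 0.0000 ≤ continuation, so V_u = 0.0000
Node d (S = 80.75): continuation = 1/1.09·[0.3111·0.0000 + 0.6889·4.2875] = 2.7097; exercise value = 0.2500 ≤ continuation, so V_d = 2.7097
Node 0 (S = 85): continuation = 1/1.09·[0.3111·0.0000 + 0.6889·2.7097] = 1.7126; exercise value = 0.0000 ≤ continuation, so V_0 = 1.7126

$1.71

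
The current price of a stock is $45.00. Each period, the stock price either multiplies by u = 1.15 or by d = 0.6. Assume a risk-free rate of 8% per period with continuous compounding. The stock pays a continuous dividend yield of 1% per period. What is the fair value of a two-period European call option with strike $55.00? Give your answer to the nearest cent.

$2.84

Per-period risk-free factor R = e^0.08 = 1.0833; dividend-adjusted growth = e^(0.08−0.01) = 1.0725.
Risk-neutral probability p = (1.0725 − 0.6)/(1.15 − 0.6) = 0.4725/0.5500 = 0.8591
Terminal stock prices: S_uu = 59.51, S_ud = 31.05, S_dd = 16.2
Terminal payoffs (S − K): max(4.512, 0) = 4.512, max(-23.95, 0) = 0, max(-38.8, 0) = 0
Node u (S = 51.75): V_u = e^(−0.08)·[0.8591·4.5125 + 0.1409·0.0000] = 3.5787
Node d (S = 27): V_d = e^(−0.08)·[0.8591·0.0000 + 0.1409·0.0000] = 0.0000
Node 0 (S = 45): V_0 = e^(−0.08)·[0.8591·3.5787 + 0.1409·0.0000] = 2.8381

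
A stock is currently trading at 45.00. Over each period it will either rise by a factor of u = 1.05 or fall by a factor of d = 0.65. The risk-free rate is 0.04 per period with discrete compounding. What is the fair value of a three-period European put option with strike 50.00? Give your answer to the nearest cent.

1.17

Risk-neutral probability p = (1 + 0.04 − 0.65)/(1.05 − 0.65) = 0.3900/0.4000 = 0.9750
Terminal stock prices: S_uuu = 52.09, S_uud = 32.25, S_udd = 19.96, S_ddd = 12.36
Terminal payoffs (K − S): max(-2.093, 0) = 0, max(17.75, 0) = 17.75, max(30.04, 0) = 30.04, max(37.64, 0) = 37.64
Node uu (S = 49.61): V_uu = 1/1.04·[0.9750·0.0000 + 0.0250·17.7519] = 0.4267
Node ud (S = 30.71): V_ud = 1/1.04·[0.9750·17.7519 + 0.0250·30.0369] = 17.3644
Node dd (S = 19.01): V_dd = 1/1.04·[0.9750·30.0369 + 0.0250·37.6419] = 29.0644
Node u (S = 47.25): V_u = 1/1.04·[0.9750·0.4267 + 0.0250·17.3644] = 0.8175
Node d (S = 29.25): V_d = 1/1.04·[0.9750·17.3644 + 0.0250·29.0644] = 16.9778
Node 0 (S = 45): V_0 = 1/1.04·[0.9750·0.8175 + 0.0250·16.9778] = 1.1745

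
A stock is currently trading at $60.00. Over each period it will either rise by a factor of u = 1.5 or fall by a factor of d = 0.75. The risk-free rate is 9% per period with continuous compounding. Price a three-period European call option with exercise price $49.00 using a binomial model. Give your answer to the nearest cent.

Risk-neutral probability p = (e^0.09 − 0.75)/(1.5 − 0.75) = 0.3442/0.7500 = 0.4589
Terminal stock prices: S_uuu = 202.5, S_uud = 101.2, S_udd = 50.62, S_ddd = 25.31
Terminal payoffs (S − K): max(153.5, 0) = 153.5, max(52.25, 0) = 52.25, max(1.625, 0) = 1.625, max(-23.69, 0) = 0
Node uu (S = 135): V_uu = e^(−0.09)·[0.4589·153.5000 + 0.5411·52.2500] = 90.2174
Node ud (S = 67.5): V_ud = e^(−0.09)·[0.4589·52.2500 + 0.5411·1.6250] = 22.7174
Node dd (S = 33.75): V_dd = e^(−0.09)·[0.4589·1.6250 + 0.5411·0.0000] = 0.6815
Node u (S = 90): V_u = e^(−0.09)·[0.4589·90.2174 + 0.5411·22.7174] = 49.0718
Node d (S = 45): V_d = e^(−0.09)·[0.4589·22.7174 + 0.5411·0.6815] = 9.8648
Node 0 (S = 60): V_0 = e^(−0.09)·[0.4589·49.0718 + 0.5411·9.8648] = 25.4592

$25.46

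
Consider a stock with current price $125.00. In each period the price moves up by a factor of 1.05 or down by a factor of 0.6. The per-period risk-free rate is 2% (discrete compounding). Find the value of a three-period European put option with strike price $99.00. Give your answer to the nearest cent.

$3.31

Risk-neutral probability p = (1 + 0.02 − 0.6)/(1.05 − 0.6) = 0.4200/0.4500 = 0.9333
Terminal stock prices: S_uuu = 144.7, S_uud = 82.69, S_udd = 47.25, S_ddd = 27
Terminal payoffs (K − S): max(-45.7, 0) = 0, max(16.31, 0) = 16.31, max(51.75, 0) = 51.75, max(72, 0) = 72
Node uu (S = 137.8): V_uu = 1/1.02·[0.9333·0.0000 + 0.0667·16.3125] = 1.0662
Node ud (S = 78.75): V_ud = 1/1.02·[0.9333·16.3125 + 0.0667·51.7500] = 18.3088
Node dd (S = 45): V_dd = 1/1.02·[0.9333·51.7500 + 0.0667·72.0000] = 52.0588
Node u (S = 131.2): V_u = 1/1.02·[0.9333·1.0662 + 0.0667·18.3088] = 2.1722
Node d (S = 75): V_d = 1/1.02·[0.9333·18.3088 + 0.0667·52.0588] = 20.1557
Node 0 (S = 125): V_0 = 1/1.02·[0.9333·2.1722 + 0.0667·20.1557] = 3.3050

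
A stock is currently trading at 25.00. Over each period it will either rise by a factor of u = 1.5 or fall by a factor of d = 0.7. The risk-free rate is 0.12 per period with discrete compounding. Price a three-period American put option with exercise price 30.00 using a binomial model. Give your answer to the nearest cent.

Risk-neutral probability p = (1 + 0.12 − 0.7)/(1.5 − 0.7) = 0.4200/0.8000 = 0.5250
Terminal stock prices: S_uuu = 84.38, S_uud = 39.38, S_udd = 18.37, S_ddd = 8.575
Terminal payoffs (K − S): max(-54.38, 0) = 0, max(-9.375, 0) = 0, max(11.63, 0) = 11.63, max(21.43, 0) = 21.43
Node uu (S = 56.25): continuation = 1/1.12·[0.5250·0.0000 + 0.4750·0.0000] = 0.0000; exercise value = 0.0000 ≤ continuation, so V_uu = 0.0000
Node ud (S = 26.25): continuation = 1/1.12·[0.5250·0.0000 + 0.4750·11.6250] = 4.9302; exercise value = 3.7500 ≤ continuation, so V_ud = 4.9302
Node dd (S = 12.25): continuation = 1/1.12·[0.5250·11.6250 + 0.4750·21.4250] = 14.5357; exercise value = 17.7500 > continuation, so V_dd = 17.7500 (exercise)
Node u (S = 37.5): continuation = 1/1.12·[0.5250·0.0000 + 0.4750·4.9302] = 2.0910; exercise value = 0.0000 ≤ continuation, so V_u = 2.0910
Node d (S = 17.5): continuation = 1/1.12·[0.5250·4.9302 + 0.4750·17.7500] = 9.8390; exercise value = 12.5000 > continuation, so V_d = 12.5000 (exercise)
Node 0 (S = 25): continuation = 1/1.12·[0.5250·2.0910 + 0.4750·12.5000] = 6.2815; exercise value = 5.0000 ≤ continuation, so V_0 = 6.2815

6.28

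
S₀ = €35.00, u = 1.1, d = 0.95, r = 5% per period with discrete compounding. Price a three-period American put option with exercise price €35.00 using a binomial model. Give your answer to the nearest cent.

€0.57

Risk-neutral probability p = (1 + 0.05 − 0.95)/(1.1 − 0.95) = 0.1000/0.1500 = 0.6667
Terminal stock prices: S_uuu = 46.59, S_uud = 40.23, S_udd = 34.75, S_ddd = 30.01
Terminal payoffs (K − S): max(-11.59, 0) = 0, max(-5.233, 0) = 0, max(0.2538, 0) = 0.2538, max(4.992, 0) = 4.992
Node uu (S = 42.35): continuation = 1/1.05·[0.6667·0.0000 + 0.3333·0.0000] = 0.0000; exercise value = 0.0000 ≤ continuation, so V_uu = 0.0000
Node ud (S = 36.57): continuation = 1/1.05·[0.6667·0.0000 + 0.3333·0.2538] = 0.0806; exercise value = 0.0000 ≤ continuation, so V_ud = 0.0806
Node dd (S = 31.59): continuation = 1/1.05·[0.6667·0.2538 + 0.3333·4.9919] = 1.7458; exercise value = 3.4125 > continuation, so V_dd = 3.4125 (exercise)
Node u (S = 38.5): continuation = 1/1.05·[0.6667·0.0000 + 0.3333·0.0806] = 0.0256; exercise value = 0.0000 ≤ continuation, so V_u = 0.0256
Node d (S = 33.25): continuation = 1/1.05·[0.6667·0.0806 + 0.3333·3.4125] = 1.1345; exercise value = 1.7500 > continuation, so V_d = 1.7500 (exercise)
Node 0 (S = 35): continuation = 1/1.05·[0.6667·0.0256 + 0.3333·1.7500] = 0.5718; exercise value = 0.0000 ≤ continuation, so V_0 = 0.5718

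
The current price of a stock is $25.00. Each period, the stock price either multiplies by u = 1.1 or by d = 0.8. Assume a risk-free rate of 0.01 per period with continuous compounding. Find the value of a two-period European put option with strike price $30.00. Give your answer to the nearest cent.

Risk-neutral probability p = (e^0.01 − 0.8)/(1.1 − 0.8) = 0.2101/0.3000 = 0.7002
Terminal stock prices: S_uu = 30.25, S_ud = 22, S_dd = 16
Terminal payoffs (K − S): max(-0.25, 0) = 0, max(8, 0) = 8, max(14, 0) = 14
Node u (S = 27.5): V_u = e^(−0.01)·[0.7002·0.0000 + 0.2998·8.0000] = 2.3748
Node d (S = 20): V_d = e^(−0.01)·[0.7002·8.0000 + 0.2998·14.0000] = 9.7015
Node 0 (S = 25): V_0 = e^(−0.01)·[0.7002·2.3748 + 0.2998·9.7015] = 4.5261

$4.53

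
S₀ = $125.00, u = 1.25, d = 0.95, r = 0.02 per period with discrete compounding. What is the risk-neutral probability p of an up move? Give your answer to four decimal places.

p = 0.2333

Risk-neutral probability p = (1 + 0.02 − 0.95)/(1.25 − 0.95) = 0.0700/0.3000 = 0.2333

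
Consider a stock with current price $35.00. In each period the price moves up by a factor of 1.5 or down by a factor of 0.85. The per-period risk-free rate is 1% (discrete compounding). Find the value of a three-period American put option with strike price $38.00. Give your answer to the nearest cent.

Risk-neutral probability p = (1 + 0.01 − 0.85)/(1.5 − 0.85) = 0.1600/0.6500 = 0.2462
Terminal stock prices: S_uuu = 118.1, S_uud = 66.94, S_udd = 37.93, S_ddd = 21.49
Terminal payoffs (K − S): max(-80.12, 0) = 0, max(-28.94, 0) = 0, max(0.06875, 0) = 0.06875, max(16.51, 0) = 16.51
Node uu (S = 78.75): continuation = 1/1.01·[0.2462·0.0000 + 0.7538·0.0000] = 0.0000; exercise value = 0.0000 ≤ continuation, so V_uu = 0.0000
Node ud (S = 44.62): continuation = 1/1.01·[0.2462·0.0000 + 0.7538·0.0688] = 0.0513; exercise value = 0.0000 ≤ continuation, so V_ud = 0.0513
Node dd (S = 25.29): continuation = 1/1.01·[0.2462·0.0688 + 0.7538·16.5056] = 12.3363; exercise value = 12.7125 > continuation, so V_dd = 12.7125 (exercise)
Node u (S = 52.5): continuation = 1/1.01·[0.2462·0.0000 + 0.7538·0.0513] = 0.0383; exercise value = 0.0000 ≤ continuation, so V_u = 0.0383
Node d (S = 29.75): continuation = 1/1.01·[0.2462·0.0513 + 0.7538·12.7125] = 9.5009; exercise value = 8.2500 ≤ continuation, so V_d = 9.5009
Node 0 (S = 35): continuation = 1/1.01·[0.2462·0.0383 + 0.7538·9.5009] = 7.1006; exercise value = 3.0000 ≤ continuation, so V_0 = 7.1006

$7.10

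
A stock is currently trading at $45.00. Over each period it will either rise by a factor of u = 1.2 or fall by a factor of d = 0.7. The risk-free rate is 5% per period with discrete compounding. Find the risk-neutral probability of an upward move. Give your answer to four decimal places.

p = 0.7000

Risk-neutral probability p = (1 + 0.05 − 0.7)/(1.2 − 0.7) = 0.3500/0.5000 = 0.7000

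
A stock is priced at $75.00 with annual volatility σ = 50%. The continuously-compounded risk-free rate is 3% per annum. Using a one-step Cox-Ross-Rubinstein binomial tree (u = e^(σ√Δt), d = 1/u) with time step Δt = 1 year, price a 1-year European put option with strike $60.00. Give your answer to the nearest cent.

$8.35

CRR parameters: u = e^(σ√Δt) = e^(0.5·√1) = 1.6487, d = 1/u = 0.6065
Per-period rate: rΔt = 0.03·1 = 0.03, so R = e^0.03 = 1.0305
Risk-neutral probability p = (e^0.03 − 0.6065)/(1.6487 − 0.6065) = 0.4239/1.0422 = 0.4068
Terminal stock prices: S_u = 123.7, S_d = 45.49
Terminal payoffs (K − S): max(-63.65, 0) = 0, max(14.51, 0) = 14.51
Node 0 (S = 75): V_0 = e^(−0.03)·[0.4068·0.0000 + 0.5932·14.5102] = 8.3536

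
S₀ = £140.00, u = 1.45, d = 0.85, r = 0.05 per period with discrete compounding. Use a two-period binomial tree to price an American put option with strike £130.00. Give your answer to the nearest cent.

£11.63

Risk-neutral probability p = (1 + 0.05 − 0.85)/(1.45 − 0.85) = 0.2000/0.6000 = 0.3333
Terminal stock prices: S_uu = 294.4, S_ud = 172.5, S_dd = 101.1
Terminal payoffs (K − S): max(-164.4, 0) = 0, max(-42.55, 0) = 0, max(28.85, 0) = 28.85
Node u (S = 203): continuation = 1/1.05·[0.3333·0.0000 + 0.6667·0.0000] = 0.0000; exercise value = 0.0000 ≤ continuation, so V_u = 0.0000
Node d (S = 119): continuation = 1/1.05·[0.3333·0.0000 + 0.6667·28.8500] = 18.3175; exercise value = 11.0000 ≤ continuation, so V_d = 18.3175
Node 0 (S = 140): continuation = 1/1.05·[0.3333·0.0000 + 0.6667·18.3175] = 11.6301; exercise value = 0.0000 ≤ continuation, so V_0 = 11.6301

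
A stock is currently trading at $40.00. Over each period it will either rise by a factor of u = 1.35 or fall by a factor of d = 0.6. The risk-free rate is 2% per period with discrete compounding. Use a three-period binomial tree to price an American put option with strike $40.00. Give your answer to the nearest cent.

Risk-neutral probability p = (1 + 0.02 − 0.6)/(1.35 − 0.6) = 0.4200/0.7500 = 0.5600
Terminal stock prices: S_uuu = 98.42, S_uud = 43.74, S_udd = 19.44, S_ddd = 8.64
Terminal payoffs (K − S): max(-58.42, 0) = 0, max(-3.74, 0) = 0, max(20.56, 0) = 20.56, max(31.36, 0) = 31.36
Node uu (S = 72.9): continuation = 1/1.02·[0.5600·0.0000 + 0.4400·0.0000] = 0.0000; exercise value = 0.0000 ≤ continuation, so V_uu = 0.0000
Node ud (S = 32.4): continuation = 1/1.02·[0.5600·0.0000 + 0.4400·20.5600] = 8.8690; exercise value = 7.6000 ≤ continuation, so V_ud = 8.8690
Node dd (S = 14.4): continuation = 1/1.02·[0.5600·20.5600 + 0.4400·31.3600] = 24.8157; exercise value = 25.6000 > continuation, so V_dd = 25.6000 (exercise)
Node u (S = 54): continuation = 1/1.02·[0.5600·0.0000 + 0.4400·8.8690] = 3.8259; exercise value = 0.0000 ≤ continuation, so V_u = 3.8259
Node d (S = 24): continuation = 1/1.02·[0.5600·8.8690 + 0.4400·25.6000] = 15.9124; exercise value = 16.0000 > continuation, so V_d = 16.0000 (exercise)
Node 0 (S = 40): continuation = 1/1.02·[0.5600·3.8259 + 0.4400·16.0000] = 9.0024; exercise value = 0.0000 ≤ continuation, so V_0 = 9.0024

$9.00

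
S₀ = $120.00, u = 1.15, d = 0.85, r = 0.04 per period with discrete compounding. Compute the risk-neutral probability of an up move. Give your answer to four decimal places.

Risk-neutral probability p = (1 + 0.04 − 0.85)/(1.15 − 0.85) = 0.1900/0.3000 = 0.6333

p = 0.6333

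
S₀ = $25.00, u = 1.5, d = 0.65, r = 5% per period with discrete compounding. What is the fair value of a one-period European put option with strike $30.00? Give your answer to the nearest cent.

$6.93

Risk-neutral probability p = (1 + 0.05 − 0.65)/(1.5 − 0.65) = 0.4000/0.8500 = 0.4706
Terminal stock prices: S_u = 37.5, S_d = 16.25
Terminal payoffs (K − S): max(-7.5, 0) = 0, max(13.75, 0) = 13.75
Node 0 (S = 25): V_0 = 1/1.05·[0.4706·0.0000 + 0.5294·13.7500] = 6.9328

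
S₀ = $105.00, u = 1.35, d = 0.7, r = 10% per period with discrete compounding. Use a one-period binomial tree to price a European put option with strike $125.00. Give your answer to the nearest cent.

$18.01

Risk-neutral probability p = (1 + 0.1 − 0.7)/(1.35 − 0.7) = 0.4000/0.6500 = 0.6154
Terminal stock prices: S_u = 141.8, S_d = 73.5
Terminal payoffs (K − S): max(-16.75, 0) = 0, max(51.5, 0) = 51.5
Node 0 (S = 105): V_0 = 1/1.1·[0.6154·0.0000 + 0.3846·51.5000] = 18.0070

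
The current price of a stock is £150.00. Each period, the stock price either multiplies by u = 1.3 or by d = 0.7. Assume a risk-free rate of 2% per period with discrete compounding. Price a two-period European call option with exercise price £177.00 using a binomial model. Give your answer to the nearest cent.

£20.92

Risk-neutral probability p = (1 + 0.02 − 0.7)/(1.3 − 0.7) = 0.3200/0.6000 = 0.5333
Terminal stock prices: S_uu = 253.5, S_ud = 136.5, S_dd = 73.5
Terminal payoffs (S − K): max(76.5, 0) = 76.5, max(-40.5, 0) = 0, max(-103.5, 0) = 0
Node u (S = 195): V_u = 1/1.02·[0.5333·76.5000 + 0.4667·0.0000] = 40.0000
Node d (S = 105): V_d = 1/1.02·[0.5333·0.0000 + 0.4667·0.0000] = 0.0000
Node 0 (S = 150): V_0 = 1/1.02·[0.5333·40.0000 + 0.4667·0.0000] = 20.9150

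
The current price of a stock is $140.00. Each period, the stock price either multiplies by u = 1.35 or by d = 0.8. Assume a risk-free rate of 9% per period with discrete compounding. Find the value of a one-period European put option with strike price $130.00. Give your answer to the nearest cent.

$7.81

Risk-neutral probability p = (1 + 0.09 − 0.8)/(1.35 − 0.8) = 0.2900/0.5500 = 0.5273
Terminal stock prices: S_u = 189, S_d = 112
Terminal payoffs (K − S): max(-59, 0) = 0, max(18, 0) = 18
Node 0 (S = 140): V_0 = 1/1.09·[0.5273·0.0000 + 0.4727·18.0000] = 7.8065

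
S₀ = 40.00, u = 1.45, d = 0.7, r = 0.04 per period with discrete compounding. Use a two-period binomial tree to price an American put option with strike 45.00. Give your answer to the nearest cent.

9.94

Risk-neutral probability p = (1 + 0.04 − 0.7)/(1.45 − 0.7) = 0.3400/0.7500 = 0.4533
Terminal stock prices: S_uu = 84.1, S_ud = 40.6, S_dd = 19.6
Terminal payoffs (K − S): max(-39.1, 0) = 0, max(4.4, 0) = 4.4, max(25.4, 0) = 25.4
Node u (S = 58): continuation = 1/1.04·[0.4533·0.0000 + 0.5467·4.4000] = 2.3128; exercise value = 0.0000 ≤ continuation, so V_u = 2.3128
Node d (S = 28): continuation = 1/1.04·[0.4533·4.4000 + 0.5467·25.4000] = 15.2692; exercise value = 17.0000 > continuation, so V_d = 17.0000 (exercise)
Node 0 (S = 40): continuation = 1/1.04·[0.4533·2.3128 + 0.5467·17.0000] = 9.9440; exercise value = 5.0000 ≤ continuation, so V_0 = 9.9440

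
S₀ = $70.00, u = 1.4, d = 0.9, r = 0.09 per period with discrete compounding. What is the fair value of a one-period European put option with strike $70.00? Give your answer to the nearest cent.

$3.98

Risk-neutral probability p = (1 + 0.09 − 0.9)/(1.4 − 0.9) = 0.1900/0.5000 = 0.3800
Terminal stock prices: S_u = 98, S_d = 63
Terminal payoffs (K − S): max(-28, 0) = 0, max(7, 0) = 7
Node 0 (S = 70): V_0 = 1/1.09·[0.3800·0.0000 + 0.6200·7.0000] = 3.9817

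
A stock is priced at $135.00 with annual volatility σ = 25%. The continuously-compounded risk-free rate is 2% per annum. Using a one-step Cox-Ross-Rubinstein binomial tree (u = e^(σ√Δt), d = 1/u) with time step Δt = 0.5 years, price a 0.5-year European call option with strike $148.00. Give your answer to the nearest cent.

CRR parameters: u = e^(σ√Δt) = e^(0.25·√0.5) = 1.1934, d = 1/u = 0.8380
Per-period rate: rΔt = 0.02·0.5 = 0.01, so R = e^0.01 = 1.0101
Risk-neutral probability p = (e^0.01 − 0.8380)/(1.1934 − 0.8380) = 0.1721/0.3554 = 0.4842
Terminal stock prices: S_u = 161.1, S_d = 113.1
Terminal payoffs (S − K): max(13.1, 0) = 13.1, max(-34.87, 0) = 0
Node 0 (S = 135): V_0 = e^(−0.01)·[0.4842·13.1042 + 0.5158·0.0000] = 6.2819

$6.28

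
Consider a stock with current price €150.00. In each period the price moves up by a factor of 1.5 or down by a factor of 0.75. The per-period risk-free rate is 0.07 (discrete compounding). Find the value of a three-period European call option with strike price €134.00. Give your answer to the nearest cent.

€54.05

Risk-neutral probability p = (1 + 0.07 − 0.75)/(1.5 − 0.75) = 0.3200/0.7500 = 0.4267
Terminal stock prices: S_uuu = 506.2, S_uud = 253.1, S_udd = 126.6, S_ddd = 63.28
Terminal payoffs (S − K): max(372.2, 0) = 372.2, max(119.1, 0) = 119.1, max(-7.438, 0) = 0, max(-70.72, 0) = 0
Node uu (S = 337.5): V_uu = 1/1.07·[0.4267·372.2500 + 0.5733·119.1250] = 212.2664
Node ud (S = 168.8): V_ud = 1/1.07·[0.4267·119.1250 + 0.5733·0.0000] = 47.5016
Node dd (S = 84.38): V_dd = 1/1.07·[0.4267·0.0000 + 0.5733·0.0000] = 0.0000
Node u (S = 225): V_u = 1/1.07·[0.4267·212.2664 + 0.5733·47.5016] = 110.0946
Node d (S = 112.5): V_d = 1/1.07·[0.4267·47.5016 + 0.5733·0.0000] = 18.9414
Node 0 (S = 150): V_0 = 1/1.07·[0.4267·110.0946 + 0.5733·18.9414] = 54.0499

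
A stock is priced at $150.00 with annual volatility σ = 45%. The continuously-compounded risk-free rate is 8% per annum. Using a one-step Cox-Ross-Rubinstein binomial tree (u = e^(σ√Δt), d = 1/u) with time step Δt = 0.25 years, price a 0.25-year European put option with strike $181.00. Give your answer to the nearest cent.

CRR parameters: u = e^(σ√Δt) = e^(0.45·√0.25) = 1.2523, d = 1/u = 0.7985
Per-period rate: rΔt = 0.08·0.25 = 0.02, so R = e^0.02 = 1.0202
Risk-neutral probability p = (e^0.02 − 0.7985)/(1.2523 − 0.7985) = 0.2217/0.4538 = 0.4885
Terminal stock prices: S_u = 187.8, S_d = 119.8
Terminal payoffs (K − S): max(-6.848, 0) = 0, max(61.22, 0) = 61.22
Node 0 (S = 150): V_0 = e^(−0.02)·[0.4885·0.0000 + 0.5115·61.2226] = 30.6952

$30.70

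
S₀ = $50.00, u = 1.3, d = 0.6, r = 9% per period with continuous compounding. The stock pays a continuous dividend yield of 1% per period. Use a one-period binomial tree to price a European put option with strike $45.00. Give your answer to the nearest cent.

Per-period risk-free factor R = e^0.09 = 1.0942; dividend-adjusted growth = e^(0.09−0.01) = 1.0833.
Risk-neutral probability p = (1.0833 − 0.6)/(1.3 − 0.6) = 0.4833/0.7000 = 0.6904
Terminal stock prices: S_u = 65, S_d = 30
Terminal payoffs (K − S): max(-20, 0) = 0, max(15, 0) = 15
Node 0 (S = 50): V_0 = e^(−0.09)·[0.6904·0.0000 + 0.3096·15.0000] = 4.2442

$4.24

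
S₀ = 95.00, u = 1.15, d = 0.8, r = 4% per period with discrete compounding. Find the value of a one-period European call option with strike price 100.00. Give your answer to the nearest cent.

Risk-neutral probability p = (1 + 0.04 − 0.8)/(1.15 − 0.8) = 0.2400/0.3500 = 0.6857
Terminal stock prices: S_u = 109.2, S_d = 76
Terminal payoffs (S − K): max(9.25, 0) = 9.25, max(-24, 0) = 0
Node 0 (S = 95): V_0 = 1/1.04·[0.6857·9.2500 + 0.3143·0.0000] = 6.0989

6.10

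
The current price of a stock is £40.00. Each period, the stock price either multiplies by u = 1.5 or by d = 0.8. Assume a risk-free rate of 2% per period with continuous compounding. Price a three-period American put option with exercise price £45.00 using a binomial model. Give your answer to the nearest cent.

£10.59

Risk-neutral probability p = (e^0.02 − 0.8)/(1.5 − 0.8) = 0.2202/0.7000 = 0.3146
Terminal stock prices: S_uuu = 135, S_uud = 72, S_udd = 38.4, S_ddd = 20.48
Terminal payoffs (K − S): max(-90, 0) = 0, max(-27, 0) = 0, max(6.6, 0) = 6.6, max(24.52, 0) = 24.52
Node uu (S = 90): continuation = e^(−0.02)·[0.3146·0.0000 + 0.6854·0.0000] = 0.0000; exercise value = 0.0000 ≤ continuation, so V_uu = 0.0000
Node ud (S = 48): continuation = e^(−0.02)·[0.3146·0.0000 + 0.6854·6.6000] = 4.4342; exercise value = 0.0000 ≤ continuation, so V_ud = 4.4342
Node dd (S = 25.6): continuation = e^(−0.02)·[0.3146·6.6000 + 0.6854·24.5200] = 18.5089; exercise value = 19.4000 > continuation, so V_dd = 19.4000 (exercise)
Node u (S = 60): continuation = e^(−0.02)·[0.3146·0.0000 + 0.6854·4.4342] = 2.9792; exercise value = 0.0000 ≤ continuation, so V_u = 2.9792
Node d (S = 32): continuation = e^(−0.02)·[0.3146·4.4342 + 0.6854·19.4000] = 14.4012; exercise value = 13.0000 ≤ continuation, so V_d = 14.4012
Node 0 (S = 40): continuation = e^(−0.02)·[0.3146·2.9792 + 0.6854·14.4012] = 10.5941; exercise value = 5.0000 ≤ continuation, so V_0 = 10.5941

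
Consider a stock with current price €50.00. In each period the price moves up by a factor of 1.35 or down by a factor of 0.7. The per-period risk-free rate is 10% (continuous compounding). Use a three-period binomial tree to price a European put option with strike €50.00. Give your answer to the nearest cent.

€4.63

Risk-neutral probability p = (e^0.1 − 0.7)/(1.35 − 0.7) = 0.4052/0.6500 = 0.6233
Terminal stock prices: S_uuu = 123, S_uud = 63.79, S_udd = 33.07, S_ddd = 17.15
Terminal payoffs (K − S): max(-73.02, 0) = 0, max(-13.79, 0) = 0, max(16.93, 0) = 16.93, max(32.85, 0) = 32.85
Node uu (S = 91.13): V_uu = e^(−0.1)·[0.6233·0.0000 + 0.3767·0.0000] = 0.0000
Node ud (S = 47.25): V_ud = e^(−0.1)·[0.6233·0.0000 + 0.3767·16.9250] = 5.7683
Node dd (S = 24.5): V_dd = e^(−0.1)·[0.6233·16.9250 + 0.3767·32.8500] = 20.7419
Node u (S = 67.5): V_u = e^(−0.1)·[0.6233·0.0000 + 0.3767·5.7683] = 1.9659
Node d (S = 35): V_d = e^(−0.1)·[0.6233·5.7683 + 0.3767·20.7419] = 10.3226
Node 0 (S = 50): V_0 = e^(−0.1)·[0.6233·1.9659 + 0.3767·10.3226] = 4.6269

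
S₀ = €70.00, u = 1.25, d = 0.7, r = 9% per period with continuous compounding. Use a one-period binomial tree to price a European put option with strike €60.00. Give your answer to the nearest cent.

€2.85

Risk-neutral probability p = (e^0.09 − 0.7)/(1.25 − 0.7) = 0.3942/0.5500 = 0.7167
Terminal stock prices: S_u = 87.5, S_d = 49
Terminal payoffs (K − S): max(-27.5, 0) = 0, max(11, 0) = 11
Node 0 (S = 70): V_0 = e^(−0.09)·[0.7167·0.0000 + 0.2833·11.0000] = 2.8483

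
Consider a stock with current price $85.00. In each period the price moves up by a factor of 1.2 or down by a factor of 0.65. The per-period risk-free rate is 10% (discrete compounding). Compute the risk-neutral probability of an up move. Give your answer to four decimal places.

Risk-neutral probability p = (1 + 0.1 − 0.65)/(1.2 − 0.65) = 0.4500/0.5500 = 0.8182

p = 0.8182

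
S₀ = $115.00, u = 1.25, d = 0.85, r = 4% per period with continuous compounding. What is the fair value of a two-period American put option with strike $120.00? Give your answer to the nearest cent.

Risk-neutral probability p = (e^0.04 − 0.85)/(1.25 − 0.85) = 0.1908/0.4000 = 0.4770
Terminal stock prices: S_uu = 179.7, S_ud = 122.2, S_dd = 83.09
Terminal payoffs (K − S): max(-59.69, 0) = 0, max(-2.188, 0) = 0, max(36.91, 0) = 36.91
Node u (S = 143.8): continuation = e^(−0.04)·[0.4770·0.0000 + 0.5230·0.0000] = 0.0000; exercise value = 0.0000 ≤ continuation, so V_u = 0.0000
Node d (S = 97.75): continuation = e^(−0.04)·[0.4770·0.0000 + 0.5230·36.9125] = 18.5473; exercise value = 22.2500 > continuation, so V_d = 22.2500 (exercise)
Node 0 (S = 115): continuation = e^(−0.04)·[0.4770·0.0000 + 0.5230·22.2500] = 11.1799; exercise value = 5.0000 ≤ continuation, so V_0 = 11.1799

$11.18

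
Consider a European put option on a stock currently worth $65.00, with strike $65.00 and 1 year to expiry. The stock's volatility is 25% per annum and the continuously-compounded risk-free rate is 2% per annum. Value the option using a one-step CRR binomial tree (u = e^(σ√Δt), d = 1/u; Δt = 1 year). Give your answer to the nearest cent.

CRR parameters: u = e^(σ√Δt) = e^(0.25·√1) = 1.2840, d = 1/u = 0.7788
Per-period rate: rΔt = 0.02·1 = 0.02, so R = e^0.02 = 1.0202
Risk-neutral probability p = (e^0.02 − 0.7788)/(1.2840 − 0.7788) = 0.2414/0.5052 = 0.4778
Terminal stock prices: S_u = 83.46, S_d = 50.62
Terminal payoffs (K − S): max(-18.46, 0) = 0, max(14.38, 0) = 14.38
Node 0 (S = 65): V_0 = e^(−0.02)·[0.4778·0.0000 + 0.5222·14.3779] = 7.3594

$7.36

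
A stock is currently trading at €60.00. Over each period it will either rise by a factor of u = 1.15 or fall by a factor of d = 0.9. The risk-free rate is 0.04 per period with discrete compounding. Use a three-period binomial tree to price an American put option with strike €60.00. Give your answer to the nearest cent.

Risk-neutral probability p = (1 + 0.04 − 0.9)/(1.15 − 0.9) = 0.1400/0.2500 = 0.5600
Terminal stock prices: S_uuu = 91.25, S_uud = 71.41, S_udd = 55.89, S_ddd = 43.74
Terminal payoffs (K − S): max(-31.25, 0) = 0, max(-11.41, 0) = 0, max(4.11, 0) = 4.11, max(16.26, 0) = 16.26
Node uu (S = 79.35): continuation = 1/1.04·[0.5600·0.0000 + 0.4400·0.0000] = 0.0000; exercise value = 0.0000 ≤ continuation, so V_uu = 0.0000
Node ud (S = 62.1): continuation = 1/1.04·[0.5600·0.0000 + 0.4400·4.1100] = 1.7388; exercise value = 0.0000 ≤ continuation, so V_ud = 1.7388
Node dd (S = 48.6): continuation = 1/1.04·[0.5600·4.1100 + 0.4400·16.2600] = 9.0923; exercise value = 11.4000 > continuation, so V_dd = 11.4000 (exercise)
Node u (S = 69): continuation = 1/1.04·[0.5600·0.0000 + 0.4400·1.7388] = 0.7357; exercise value = 0.0000 ≤ continuation, so V_u = 0.7357
Node d (S = 54): continuation = 1/1.04·[0.5600·1.7388 + 0.4400·11.4000] = 5.7594; exercise value = 6.0000 > continuation, so V_d = 6.0000 (exercise)
Node 0 (S = 60): continuation = 1/1.04·[0.5600·0.7357 + 0.4400·6.0000] = 2.9346; exercise value = 0.0000 ≤ continuation, so V_0 = 2.9346

€2.93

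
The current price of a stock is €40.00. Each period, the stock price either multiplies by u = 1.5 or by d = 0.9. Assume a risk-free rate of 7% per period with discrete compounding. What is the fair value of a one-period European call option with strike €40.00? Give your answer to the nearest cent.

€5.30

Risk-neutral probability p = (1 + 0.07 − 0.9)/(1.5 − 0.9) = 0.1700/0.6000 = 0.2833
Terminal stock prices: S_u = 60, S_d = 36
Terminal payoffs (S − K): max(20, 0) = 20, max(-4, 0) = 0
Node 0 (S = 40): V_0 = 1/1.07·[0.2833·20.0000 + 0.7167·0.0000] = 5.2960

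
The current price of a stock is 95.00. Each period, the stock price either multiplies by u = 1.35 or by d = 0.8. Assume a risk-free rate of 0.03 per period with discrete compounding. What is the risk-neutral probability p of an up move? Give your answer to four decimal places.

Risk-neutral probability p = (1 + 0.03 − 0.8)/(1.35 − 0.8) = 0.2300/0.5500 = 0.4182

p = 0.4182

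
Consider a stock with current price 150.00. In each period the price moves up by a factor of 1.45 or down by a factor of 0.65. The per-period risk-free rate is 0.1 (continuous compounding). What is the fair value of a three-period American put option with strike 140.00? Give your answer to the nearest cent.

Risk-neutral probability p = (e^0.1 − 0.65)/(1.45 − 0.65) = 0.4552/0.8000 = 0.5690
Terminal stock prices: S_uuu = 457.3, S_uud = 205, S_udd = 91.89, S_ddd = 41.19
Terminal payoffs (K − S): max(-317.3, 0) = 0, max(-64.99, 0) = 0, max(48.11, 0) = 48.11, max(98.81, 0) = 98.81
Node uu (S = 315.4): continuation = e^(−0.1)·[0.5690·0.0000 + 0.4310·0.0000] = 0.0000; exercise value = 0.0000 ≤ continuation, so V_uu = 0.0000
Node ud (S = 141.4): continuation = e^(−0.1)·[0.5690·0.0000 + 0.4310·48.1062] = 18.7623; exercise value = 0.0000 ≤ continuation, so V_ud = 18.7623
Node dd (S = 63.38): continuation = e^(−0.1)·[0.5690·48.1062 + 0.4310·98.8063] = 63.3022; exercise value = 76.6250 > continuation, so V_dd = 76.6250 (exercise)
Node u (S = 217.5): continuation = e^(−0.1)·[0.5690·0.0000 + 0.4310·18.7623] = 7.3176; exercise value = 0.0000 ≤ continuation, so V_u = 7.3176
Node d (S = 97.5): continuation = e^(−0.1)·[0.5690·18.7623 + 0.4310·76.6250] = 39.5443; exercise value = 42.5000 > continuation, so V_d = 42.5000 (exercise)
Node 0 (S = 150): continuation = e^(−0.1)·[0.5690·7.3176 + 0.4310·42.5000] = 20.3430; exercise value = 0.0000 ≤ continuation, so V_0 = 20.3430

20.34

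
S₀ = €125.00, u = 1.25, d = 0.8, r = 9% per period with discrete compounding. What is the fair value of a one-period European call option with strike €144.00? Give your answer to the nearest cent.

Risk-neutral probability p = (1 + 0.09 − 0.8)/(1.25 − 0.8) = 0.2900/0.4500 = 0.6444
Terminal stock prices: S_u = 156.2, S_d = 100
Terminal payoffs (S − K): max(12.25, 0) = 12.25, max(-44, 0) = 0
Node 0 (S = 125): V_0 = 1/1.09·[0.6444·12.2500 + 0.3556·0.0000] = 7.2426

€7.24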